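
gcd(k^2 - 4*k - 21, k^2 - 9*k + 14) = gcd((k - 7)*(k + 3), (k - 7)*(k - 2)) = k - 7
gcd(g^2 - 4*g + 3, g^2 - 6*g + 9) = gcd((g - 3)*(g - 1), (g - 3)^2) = g - 3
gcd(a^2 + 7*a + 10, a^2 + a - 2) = a + 2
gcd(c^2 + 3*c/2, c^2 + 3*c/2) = c^2 + 3*c/2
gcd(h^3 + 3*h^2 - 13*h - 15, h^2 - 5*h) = 1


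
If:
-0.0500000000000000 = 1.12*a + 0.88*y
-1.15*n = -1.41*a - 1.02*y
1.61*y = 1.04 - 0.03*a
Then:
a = -0.56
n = -0.10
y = 0.66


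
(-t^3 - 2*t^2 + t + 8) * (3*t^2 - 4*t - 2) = -3*t^5 - 2*t^4 + 13*t^3 + 24*t^2 - 34*t - 16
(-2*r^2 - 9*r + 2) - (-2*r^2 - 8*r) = 2 - r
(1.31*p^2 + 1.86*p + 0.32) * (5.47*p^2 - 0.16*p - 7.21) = 7.1657*p^4 + 9.9646*p^3 - 7.9923*p^2 - 13.4618*p - 2.3072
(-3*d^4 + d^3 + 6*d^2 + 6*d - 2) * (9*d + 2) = -27*d^5 + 3*d^4 + 56*d^3 + 66*d^2 - 6*d - 4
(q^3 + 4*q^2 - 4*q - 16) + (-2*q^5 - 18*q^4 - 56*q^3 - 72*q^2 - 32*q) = -2*q^5 - 18*q^4 - 55*q^3 - 68*q^2 - 36*q - 16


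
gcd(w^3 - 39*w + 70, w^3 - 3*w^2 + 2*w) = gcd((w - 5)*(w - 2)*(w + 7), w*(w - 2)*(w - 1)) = w - 2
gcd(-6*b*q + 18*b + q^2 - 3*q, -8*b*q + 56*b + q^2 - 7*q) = 1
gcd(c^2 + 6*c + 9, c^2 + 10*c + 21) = c + 3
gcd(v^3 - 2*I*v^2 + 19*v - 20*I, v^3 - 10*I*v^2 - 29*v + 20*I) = v^2 - 6*I*v - 5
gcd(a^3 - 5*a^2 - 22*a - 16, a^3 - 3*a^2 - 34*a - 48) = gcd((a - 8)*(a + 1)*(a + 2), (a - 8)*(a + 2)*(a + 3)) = a^2 - 6*a - 16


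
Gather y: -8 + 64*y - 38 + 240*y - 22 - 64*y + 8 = 240*y - 60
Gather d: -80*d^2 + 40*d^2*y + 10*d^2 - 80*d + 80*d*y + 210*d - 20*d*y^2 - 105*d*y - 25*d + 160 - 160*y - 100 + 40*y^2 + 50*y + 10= d^2*(40*y - 70) + d*(-20*y^2 - 25*y + 105) + 40*y^2 - 110*y + 70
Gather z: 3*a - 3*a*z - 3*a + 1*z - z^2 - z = -3*a*z - z^2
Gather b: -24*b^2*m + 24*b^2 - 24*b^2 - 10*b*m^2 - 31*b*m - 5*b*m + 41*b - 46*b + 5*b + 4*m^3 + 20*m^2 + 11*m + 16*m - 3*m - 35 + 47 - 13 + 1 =-24*b^2*m + b*(-10*m^2 - 36*m) + 4*m^3 + 20*m^2 + 24*m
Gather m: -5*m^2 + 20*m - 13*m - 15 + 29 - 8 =-5*m^2 + 7*m + 6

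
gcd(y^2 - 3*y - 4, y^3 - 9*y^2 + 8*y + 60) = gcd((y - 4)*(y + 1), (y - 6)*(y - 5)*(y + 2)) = 1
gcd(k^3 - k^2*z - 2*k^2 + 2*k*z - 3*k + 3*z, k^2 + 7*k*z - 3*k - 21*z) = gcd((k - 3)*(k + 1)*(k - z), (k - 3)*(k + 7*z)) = k - 3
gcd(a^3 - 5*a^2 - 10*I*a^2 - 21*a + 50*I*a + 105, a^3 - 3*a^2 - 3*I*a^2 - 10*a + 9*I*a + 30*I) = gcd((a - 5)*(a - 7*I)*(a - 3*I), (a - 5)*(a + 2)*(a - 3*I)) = a^2 + a*(-5 - 3*I) + 15*I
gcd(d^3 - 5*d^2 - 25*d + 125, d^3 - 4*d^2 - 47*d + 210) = d - 5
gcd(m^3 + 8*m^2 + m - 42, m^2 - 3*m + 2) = m - 2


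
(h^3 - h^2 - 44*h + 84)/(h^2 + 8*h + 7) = (h^2 - 8*h + 12)/(h + 1)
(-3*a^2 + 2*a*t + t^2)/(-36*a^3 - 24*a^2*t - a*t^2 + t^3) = (-a + t)/(-12*a^2 - 4*a*t + t^2)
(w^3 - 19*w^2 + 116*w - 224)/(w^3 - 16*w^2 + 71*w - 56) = (w - 4)/(w - 1)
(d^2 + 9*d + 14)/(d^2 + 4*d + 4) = (d + 7)/(d + 2)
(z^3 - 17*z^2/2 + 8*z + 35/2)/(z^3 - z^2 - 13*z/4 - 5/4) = 2*(z - 7)/(2*z + 1)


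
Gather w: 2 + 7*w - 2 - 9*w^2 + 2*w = -9*w^2 + 9*w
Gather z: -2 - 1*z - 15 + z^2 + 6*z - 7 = z^2 + 5*z - 24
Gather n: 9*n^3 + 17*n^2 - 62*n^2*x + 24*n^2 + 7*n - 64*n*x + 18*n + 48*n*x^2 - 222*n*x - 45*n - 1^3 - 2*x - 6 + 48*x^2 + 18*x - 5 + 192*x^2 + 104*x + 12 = 9*n^3 + n^2*(41 - 62*x) + n*(48*x^2 - 286*x - 20) + 240*x^2 + 120*x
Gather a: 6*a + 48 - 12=6*a + 36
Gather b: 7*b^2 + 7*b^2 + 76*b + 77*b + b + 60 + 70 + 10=14*b^2 + 154*b + 140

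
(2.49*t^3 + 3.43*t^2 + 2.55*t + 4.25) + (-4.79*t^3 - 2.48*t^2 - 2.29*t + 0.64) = -2.3*t^3 + 0.95*t^2 + 0.26*t + 4.89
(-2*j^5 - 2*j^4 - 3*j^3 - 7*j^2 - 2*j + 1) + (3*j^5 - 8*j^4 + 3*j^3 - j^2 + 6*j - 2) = j^5 - 10*j^4 - 8*j^2 + 4*j - 1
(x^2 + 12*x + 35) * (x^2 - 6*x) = x^4 + 6*x^3 - 37*x^2 - 210*x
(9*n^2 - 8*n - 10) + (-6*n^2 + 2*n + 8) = 3*n^2 - 6*n - 2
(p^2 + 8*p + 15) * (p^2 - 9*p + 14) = p^4 - p^3 - 43*p^2 - 23*p + 210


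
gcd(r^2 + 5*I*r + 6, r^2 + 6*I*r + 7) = r - I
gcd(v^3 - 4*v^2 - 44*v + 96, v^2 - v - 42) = v + 6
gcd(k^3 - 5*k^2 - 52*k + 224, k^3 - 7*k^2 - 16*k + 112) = k - 4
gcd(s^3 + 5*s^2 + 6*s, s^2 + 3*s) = s^2 + 3*s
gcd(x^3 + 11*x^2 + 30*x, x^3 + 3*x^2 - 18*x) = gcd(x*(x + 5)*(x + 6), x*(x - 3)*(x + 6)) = x^2 + 6*x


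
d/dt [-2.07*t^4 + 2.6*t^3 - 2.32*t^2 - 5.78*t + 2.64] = -8.28*t^3 + 7.8*t^2 - 4.64*t - 5.78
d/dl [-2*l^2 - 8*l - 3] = -4*l - 8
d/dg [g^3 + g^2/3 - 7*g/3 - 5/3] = 3*g^2 + 2*g/3 - 7/3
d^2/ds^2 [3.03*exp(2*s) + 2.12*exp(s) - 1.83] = (12.12*exp(s) + 2.12)*exp(s)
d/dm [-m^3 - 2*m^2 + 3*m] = -3*m^2 - 4*m + 3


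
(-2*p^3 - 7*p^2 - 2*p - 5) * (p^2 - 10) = -2*p^5 - 7*p^4 + 18*p^3 + 65*p^2 + 20*p + 50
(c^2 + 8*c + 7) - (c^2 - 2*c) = 10*c + 7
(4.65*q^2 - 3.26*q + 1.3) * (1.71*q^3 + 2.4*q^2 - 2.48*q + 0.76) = 7.9515*q^5 + 5.5854*q^4 - 17.133*q^3 + 14.7388*q^2 - 5.7016*q + 0.988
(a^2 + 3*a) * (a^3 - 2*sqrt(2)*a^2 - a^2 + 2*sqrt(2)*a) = a^5 - 2*sqrt(2)*a^4 + 2*a^4 - 4*sqrt(2)*a^3 - 3*a^3 + 6*sqrt(2)*a^2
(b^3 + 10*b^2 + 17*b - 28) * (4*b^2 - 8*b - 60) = 4*b^5 + 32*b^4 - 72*b^3 - 848*b^2 - 796*b + 1680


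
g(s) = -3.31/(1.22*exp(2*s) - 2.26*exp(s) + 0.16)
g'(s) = -3.31*(-2.44*exp(2*s) + 2.26*exp(s))/(1.22*exp(2*s) - 2.26*exp(s) + 0.16)^2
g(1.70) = -0.14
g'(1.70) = 0.34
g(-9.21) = -20.72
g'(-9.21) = -0.03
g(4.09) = -0.00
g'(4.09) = 0.00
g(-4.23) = -25.99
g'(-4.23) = -6.60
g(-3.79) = -30.21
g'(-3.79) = -13.74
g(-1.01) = 6.60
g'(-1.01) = -6.58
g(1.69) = -0.14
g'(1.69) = 0.35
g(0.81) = -2.66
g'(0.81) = 15.49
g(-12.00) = -20.69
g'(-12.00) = 0.00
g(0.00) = 3.76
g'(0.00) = 0.77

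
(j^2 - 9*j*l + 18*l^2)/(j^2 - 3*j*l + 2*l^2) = (j^2 - 9*j*l + 18*l^2)/(j^2 - 3*j*l + 2*l^2)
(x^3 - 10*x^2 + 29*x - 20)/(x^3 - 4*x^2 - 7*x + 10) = (x - 4)/(x + 2)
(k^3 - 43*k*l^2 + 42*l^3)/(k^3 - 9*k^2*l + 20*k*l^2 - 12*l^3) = (k + 7*l)/(k - 2*l)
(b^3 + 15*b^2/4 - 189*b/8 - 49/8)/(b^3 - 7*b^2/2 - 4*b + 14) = (4*b^2 + 29*b + 7)/(4*(b^2 - 4))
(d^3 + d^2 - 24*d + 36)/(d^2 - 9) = (d^2 + 4*d - 12)/(d + 3)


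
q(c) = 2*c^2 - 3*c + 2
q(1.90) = 3.52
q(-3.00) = 29.00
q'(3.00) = 9.00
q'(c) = 4*c - 3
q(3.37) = 14.60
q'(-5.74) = -25.96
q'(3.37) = 10.48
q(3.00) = 11.00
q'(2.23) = 5.92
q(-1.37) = 9.86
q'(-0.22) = -3.88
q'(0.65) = -0.40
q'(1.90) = 4.60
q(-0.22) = 2.76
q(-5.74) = 85.12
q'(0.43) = -1.28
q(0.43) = 1.08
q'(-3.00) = -15.00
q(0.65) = 0.90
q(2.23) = 5.26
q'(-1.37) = -8.48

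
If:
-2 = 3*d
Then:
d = -2/3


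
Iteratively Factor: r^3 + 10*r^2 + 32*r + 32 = (r + 4)*(r^2 + 6*r + 8) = (r + 2)*(r + 4)*(r + 4)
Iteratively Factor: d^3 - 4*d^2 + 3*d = (d - 1)*(d^2 - 3*d) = d*(d - 1)*(d - 3)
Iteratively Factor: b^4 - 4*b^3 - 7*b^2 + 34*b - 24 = (b - 2)*(b^3 - 2*b^2 - 11*b + 12) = (b - 2)*(b + 3)*(b^2 - 5*b + 4) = (b - 2)*(b - 1)*(b + 3)*(b - 4)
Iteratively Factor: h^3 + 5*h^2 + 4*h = (h + 1)*(h^2 + 4*h) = (h + 1)*(h + 4)*(h)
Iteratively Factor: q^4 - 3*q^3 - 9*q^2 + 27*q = (q - 3)*(q^3 - 9*q) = q*(q - 3)*(q^2 - 9) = q*(q - 3)^2*(q + 3)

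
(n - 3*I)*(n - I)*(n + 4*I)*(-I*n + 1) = -I*n^4 + n^3 - 13*I*n^2 + n - 12*I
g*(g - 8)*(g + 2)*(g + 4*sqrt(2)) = g^4 - 6*g^3 + 4*sqrt(2)*g^3 - 24*sqrt(2)*g^2 - 16*g^2 - 64*sqrt(2)*g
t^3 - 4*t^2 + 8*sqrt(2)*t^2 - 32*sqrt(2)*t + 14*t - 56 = (t - 4)*(t + sqrt(2))*(t + 7*sqrt(2))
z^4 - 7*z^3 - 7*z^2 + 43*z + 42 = (z - 7)*(z - 3)*(z + 1)*(z + 2)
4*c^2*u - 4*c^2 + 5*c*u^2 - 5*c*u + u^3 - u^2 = (c + u)*(4*c + u)*(u - 1)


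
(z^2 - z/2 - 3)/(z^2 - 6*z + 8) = (z + 3/2)/(z - 4)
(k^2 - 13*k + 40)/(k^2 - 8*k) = (k - 5)/k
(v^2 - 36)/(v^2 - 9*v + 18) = (v + 6)/(v - 3)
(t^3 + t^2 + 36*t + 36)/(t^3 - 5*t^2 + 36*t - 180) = (t + 1)/(t - 5)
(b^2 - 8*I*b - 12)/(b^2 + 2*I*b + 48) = (b - 2*I)/(b + 8*I)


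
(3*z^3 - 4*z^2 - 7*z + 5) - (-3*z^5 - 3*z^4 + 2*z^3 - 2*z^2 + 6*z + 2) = 3*z^5 + 3*z^4 + z^3 - 2*z^2 - 13*z + 3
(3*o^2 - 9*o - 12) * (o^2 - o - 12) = 3*o^4 - 12*o^3 - 39*o^2 + 120*o + 144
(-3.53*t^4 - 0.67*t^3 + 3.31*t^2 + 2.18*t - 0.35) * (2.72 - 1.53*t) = 5.4009*t^5 - 8.5765*t^4 - 6.8867*t^3 + 5.6678*t^2 + 6.4651*t - 0.952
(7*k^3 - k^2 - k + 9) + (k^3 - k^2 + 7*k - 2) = 8*k^3 - 2*k^2 + 6*k + 7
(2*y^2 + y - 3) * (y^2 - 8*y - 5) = 2*y^4 - 15*y^3 - 21*y^2 + 19*y + 15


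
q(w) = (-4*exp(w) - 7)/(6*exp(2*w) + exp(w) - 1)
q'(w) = (-4*exp(w) - 7)*(-12*exp(2*w) - exp(w))/(6*exp(2*w) + exp(w) - 1)^2 - 4*exp(w)/(6*exp(2*w) + exp(w) - 1)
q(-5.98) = 7.03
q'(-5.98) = 0.03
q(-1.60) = 14.11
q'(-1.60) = 19.07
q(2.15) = -0.09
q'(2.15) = 0.11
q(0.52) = -0.78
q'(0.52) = 1.19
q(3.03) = -0.03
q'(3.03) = 0.04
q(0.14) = -1.43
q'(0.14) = 2.45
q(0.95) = -0.42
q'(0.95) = 0.58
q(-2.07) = 9.64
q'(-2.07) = 4.58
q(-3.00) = 7.70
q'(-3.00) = 0.87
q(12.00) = 0.00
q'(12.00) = 0.00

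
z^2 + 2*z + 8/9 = (z + 2/3)*(z + 4/3)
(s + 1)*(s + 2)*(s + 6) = s^3 + 9*s^2 + 20*s + 12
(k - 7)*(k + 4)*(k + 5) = k^3 + 2*k^2 - 43*k - 140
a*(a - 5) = a^2 - 5*a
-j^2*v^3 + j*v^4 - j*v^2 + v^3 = v^2*(-j + v)*(j*v + 1)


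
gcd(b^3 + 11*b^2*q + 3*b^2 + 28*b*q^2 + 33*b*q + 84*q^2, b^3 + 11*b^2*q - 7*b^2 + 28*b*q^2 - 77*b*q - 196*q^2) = b^2 + 11*b*q + 28*q^2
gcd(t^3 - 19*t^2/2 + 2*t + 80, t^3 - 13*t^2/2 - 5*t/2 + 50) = t^2 - 3*t/2 - 10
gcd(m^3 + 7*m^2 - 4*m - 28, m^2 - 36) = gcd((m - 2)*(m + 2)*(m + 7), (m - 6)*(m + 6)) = 1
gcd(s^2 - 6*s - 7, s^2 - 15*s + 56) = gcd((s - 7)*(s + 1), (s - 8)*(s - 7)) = s - 7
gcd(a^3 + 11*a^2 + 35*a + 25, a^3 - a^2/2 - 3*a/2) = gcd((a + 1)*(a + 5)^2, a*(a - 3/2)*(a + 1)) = a + 1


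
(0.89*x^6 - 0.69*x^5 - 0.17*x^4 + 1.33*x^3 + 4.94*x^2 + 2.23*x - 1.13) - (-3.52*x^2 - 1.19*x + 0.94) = 0.89*x^6 - 0.69*x^5 - 0.17*x^4 + 1.33*x^3 + 8.46*x^2 + 3.42*x - 2.07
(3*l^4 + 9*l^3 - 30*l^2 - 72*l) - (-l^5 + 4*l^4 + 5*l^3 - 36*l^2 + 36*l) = l^5 - l^4 + 4*l^3 + 6*l^2 - 108*l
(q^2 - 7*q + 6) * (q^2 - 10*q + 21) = q^4 - 17*q^3 + 97*q^2 - 207*q + 126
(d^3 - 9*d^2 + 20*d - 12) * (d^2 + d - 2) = d^5 - 8*d^4 + 9*d^3 + 26*d^2 - 52*d + 24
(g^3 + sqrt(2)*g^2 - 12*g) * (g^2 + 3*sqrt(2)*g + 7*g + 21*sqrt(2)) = g^5 + 4*sqrt(2)*g^4 + 7*g^4 - 6*g^3 + 28*sqrt(2)*g^3 - 36*sqrt(2)*g^2 - 42*g^2 - 252*sqrt(2)*g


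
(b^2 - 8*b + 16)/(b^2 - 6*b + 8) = (b - 4)/(b - 2)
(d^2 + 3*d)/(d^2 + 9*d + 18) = d/(d + 6)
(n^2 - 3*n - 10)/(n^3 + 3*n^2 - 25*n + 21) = (n^2 - 3*n - 10)/(n^3 + 3*n^2 - 25*n + 21)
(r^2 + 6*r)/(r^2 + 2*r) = (r + 6)/(r + 2)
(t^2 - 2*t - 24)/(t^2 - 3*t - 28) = (t - 6)/(t - 7)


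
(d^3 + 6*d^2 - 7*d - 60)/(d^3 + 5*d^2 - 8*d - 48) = (d + 5)/(d + 4)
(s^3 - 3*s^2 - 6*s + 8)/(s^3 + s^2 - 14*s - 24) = (s - 1)/(s + 3)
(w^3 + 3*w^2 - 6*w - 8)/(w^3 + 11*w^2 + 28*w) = (w^2 - w - 2)/(w*(w + 7))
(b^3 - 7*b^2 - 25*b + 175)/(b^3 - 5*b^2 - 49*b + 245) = (b + 5)/(b + 7)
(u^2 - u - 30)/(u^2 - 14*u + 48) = (u + 5)/(u - 8)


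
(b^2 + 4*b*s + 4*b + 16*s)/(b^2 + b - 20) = (b^2 + 4*b*s + 4*b + 16*s)/(b^2 + b - 20)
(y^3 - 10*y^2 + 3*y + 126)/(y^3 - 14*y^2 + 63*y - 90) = (y^2 - 4*y - 21)/(y^2 - 8*y + 15)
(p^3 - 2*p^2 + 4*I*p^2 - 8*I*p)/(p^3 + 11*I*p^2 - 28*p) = (p - 2)/(p + 7*I)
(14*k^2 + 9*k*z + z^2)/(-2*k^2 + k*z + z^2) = (7*k + z)/(-k + z)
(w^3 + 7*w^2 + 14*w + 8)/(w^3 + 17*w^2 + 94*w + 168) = (w^2 + 3*w + 2)/(w^2 + 13*w + 42)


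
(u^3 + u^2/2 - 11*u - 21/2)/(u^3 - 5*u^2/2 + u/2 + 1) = (2*u^3 + u^2 - 22*u - 21)/(2*u^3 - 5*u^2 + u + 2)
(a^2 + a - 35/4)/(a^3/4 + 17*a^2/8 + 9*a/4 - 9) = 2*(4*a^2 + 4*a - 35)/(2*a^3 + 17*a^2 + 18*a - 72)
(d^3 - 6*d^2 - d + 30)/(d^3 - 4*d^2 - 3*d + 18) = (d - 5)/(d - 3)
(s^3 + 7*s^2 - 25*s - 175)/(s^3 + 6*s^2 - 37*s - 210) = (s - 5)/(s - 6)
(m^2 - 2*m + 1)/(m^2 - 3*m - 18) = (-m^2 + 2*m - 1)/(-m^2 + 3*m + 18)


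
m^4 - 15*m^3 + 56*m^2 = m^2*(m - 8)*(m - 7)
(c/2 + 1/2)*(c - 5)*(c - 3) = c^3/2 - 7*c^2/2 + 7*c/2 + 15/2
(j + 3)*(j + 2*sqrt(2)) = j^2 + 2*sqrt(2)*j + 3*j + 6*sqrt(2)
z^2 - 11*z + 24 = (z - 8)*(z - 3)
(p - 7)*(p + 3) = p^2 - 4*p - 21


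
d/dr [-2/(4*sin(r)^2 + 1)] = 8*sin(2*r)/(3 - 2*cos(2*r))^2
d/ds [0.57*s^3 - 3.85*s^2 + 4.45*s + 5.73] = 1.71*s^2 - 7.7*s + 4.45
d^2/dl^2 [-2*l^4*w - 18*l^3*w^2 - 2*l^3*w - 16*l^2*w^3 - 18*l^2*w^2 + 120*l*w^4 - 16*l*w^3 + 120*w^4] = 4*w*(-6*l^2 - 27*l*w - 3*l - 8*w^2 - 9*w)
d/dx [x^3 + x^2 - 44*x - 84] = 3*x^2 + 2*x - 44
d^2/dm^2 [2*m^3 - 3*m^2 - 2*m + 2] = 12*m - 6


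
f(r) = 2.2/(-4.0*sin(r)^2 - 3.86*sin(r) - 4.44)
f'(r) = 2.2*(8.0*sin(r)*cos(r) + 3.86*cos(r))/(-4.0*sin(r)^2 - 3.86*sin(r) - 4.44)^2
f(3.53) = -0.62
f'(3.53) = -0.13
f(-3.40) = -0.39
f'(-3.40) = -0.39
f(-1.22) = -0.51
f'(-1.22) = -0.15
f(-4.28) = -0.20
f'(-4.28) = -0.08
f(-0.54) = -0.63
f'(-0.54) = -0.04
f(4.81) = -0.48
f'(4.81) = -0.04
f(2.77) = -0.35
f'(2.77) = -0.34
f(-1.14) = -0.52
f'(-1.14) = -0.17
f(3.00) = -0.43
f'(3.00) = -0.42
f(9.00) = -0.33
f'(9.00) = -0.32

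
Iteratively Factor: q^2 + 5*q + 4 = (q + 4)*(q + 1)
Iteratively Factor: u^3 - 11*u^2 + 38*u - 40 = (u - 4)*(u^2 - 7*u + 10) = (u - 5)*(u - 4)*(u - 2)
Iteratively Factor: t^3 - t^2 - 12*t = (t + 3)*(t^2 - 4*t) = (t - 4)*(t + 3)*(t)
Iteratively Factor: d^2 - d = (d)*(d - 1)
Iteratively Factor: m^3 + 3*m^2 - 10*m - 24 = (m + 4)*(m^2 - m - 6) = (m - 3)*(m + 4)*(m + 2)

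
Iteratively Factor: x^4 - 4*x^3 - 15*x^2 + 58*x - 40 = (x - 1)*(x^3 - 3*x^2 - 18*x + 40) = (x - 5)*(x - 1)*(x^2 + 2*x - 8) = (x - 5)*(x - 2)*(x - 1)*(x + 4)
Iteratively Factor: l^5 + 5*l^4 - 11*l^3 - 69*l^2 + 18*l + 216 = (l - 2)*(l^4 + 7*l^3 + 3*l^2 - 63*l - 108) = (l - 2)*(l + 3)*(l^3 + 4*l^2 - 9*l - 36) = (l - 2)*(l + 3)^2*(l^2 + l - 12) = (l - 3)*(l - 2)*(l + 3)^2*(l + 4)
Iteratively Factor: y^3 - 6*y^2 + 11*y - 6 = (y - 1)*(y^2 - 5*y + 6) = (y - 2)*(y - 1)*(y - 3)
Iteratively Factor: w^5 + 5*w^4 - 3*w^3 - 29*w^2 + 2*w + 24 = (w + 4)*(w^4 + w^3 - 7*w^2 - w + 6) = (w + 1)*(w + 4)*(w^3 - 7*w + 6) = (w - 2)*(w + 1)*(w + 4)*(w^2 + 2*w - 3) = (w - 2)*(w - 1)*(w + 1)*(w + 4)*(w + 3)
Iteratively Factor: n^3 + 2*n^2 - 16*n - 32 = (n - 4)*(n^2 + 6*n + 8) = (n - 4)*(n + 4)*(n + 2)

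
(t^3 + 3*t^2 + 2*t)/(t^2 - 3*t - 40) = t*(t^2 + 3*t + 2)/(t^2 - 3*t - 40)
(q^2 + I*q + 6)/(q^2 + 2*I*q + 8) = (q + 3*I)/(q + 4*I)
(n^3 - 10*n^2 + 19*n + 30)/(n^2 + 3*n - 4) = (n^3 - 10*n^2 + 19*n + 30)/(n^2 + 3*n - 4)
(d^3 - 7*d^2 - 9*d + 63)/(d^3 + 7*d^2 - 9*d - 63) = (d - 7)/(d + 7)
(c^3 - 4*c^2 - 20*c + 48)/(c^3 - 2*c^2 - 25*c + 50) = (c^2 - 2*c - 24)/(c^2 - 25)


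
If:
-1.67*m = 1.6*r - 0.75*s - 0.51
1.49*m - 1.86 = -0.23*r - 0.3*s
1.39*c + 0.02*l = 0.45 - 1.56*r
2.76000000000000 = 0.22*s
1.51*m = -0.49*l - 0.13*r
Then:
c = -9.84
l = 5.83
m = -2.66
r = 8.98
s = 12.55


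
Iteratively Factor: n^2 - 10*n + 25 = (n - 5)*(n - 5)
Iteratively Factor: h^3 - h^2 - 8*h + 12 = (h + 3)*(h^2 - 4*h + 4) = (h - 2)*(h + 3)*(h - 2)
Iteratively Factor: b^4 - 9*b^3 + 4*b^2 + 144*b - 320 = (b + 4)*(b^3 - 13*b^2 + 56*b - 80) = (b - 4)*(b + 4)*(b^2 - 9*b + 20) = (b - 5)*(b - 4)*(b + 4)*(b - 4)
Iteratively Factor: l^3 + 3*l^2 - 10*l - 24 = (l - 3)*(l^2 + 6*l + 8) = (l - 3)*(l + 4)*(l + 2)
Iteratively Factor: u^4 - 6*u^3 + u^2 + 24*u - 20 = (u - 1)*(u^3 - 5*u^2 - 4*u + 20) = (u - 1)*(u + 2)*(u^2 - 7*u + 10) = (u - 2)*(u - 1)*(u + 2)*(u - 5)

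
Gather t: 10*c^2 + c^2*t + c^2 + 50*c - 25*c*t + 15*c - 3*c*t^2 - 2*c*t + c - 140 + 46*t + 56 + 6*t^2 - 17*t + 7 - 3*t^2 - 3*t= 11*c^2 + 66*c + t^2*(3 - 3*c) + t*(c^2 - 27*c + 26) - 77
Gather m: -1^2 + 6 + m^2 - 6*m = m^2 - 6*m + 5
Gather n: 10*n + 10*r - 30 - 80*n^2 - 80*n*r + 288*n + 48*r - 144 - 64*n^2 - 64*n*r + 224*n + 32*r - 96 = -144*n^2 + n*(522 - 144*r) + 90*r - 270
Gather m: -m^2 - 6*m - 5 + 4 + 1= -m^2 - 6*m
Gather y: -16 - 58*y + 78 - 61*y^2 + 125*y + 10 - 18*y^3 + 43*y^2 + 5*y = -18*y^3 - 18*y^2 + 72*y + 72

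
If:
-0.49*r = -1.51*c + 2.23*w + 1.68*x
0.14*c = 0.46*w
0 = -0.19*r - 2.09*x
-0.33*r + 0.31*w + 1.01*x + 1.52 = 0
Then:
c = 1.61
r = 3.96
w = 0.49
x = -0.36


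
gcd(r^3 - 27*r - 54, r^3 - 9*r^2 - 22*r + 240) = r - 6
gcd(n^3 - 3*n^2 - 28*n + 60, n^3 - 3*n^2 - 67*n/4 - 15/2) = n - 6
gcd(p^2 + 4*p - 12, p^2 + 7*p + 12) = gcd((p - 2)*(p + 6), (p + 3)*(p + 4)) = 1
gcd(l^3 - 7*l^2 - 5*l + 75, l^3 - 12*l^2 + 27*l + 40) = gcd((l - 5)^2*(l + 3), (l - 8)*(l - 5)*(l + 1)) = l - 5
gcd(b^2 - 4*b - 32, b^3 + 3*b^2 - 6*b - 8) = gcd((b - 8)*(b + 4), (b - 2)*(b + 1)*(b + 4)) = b + 4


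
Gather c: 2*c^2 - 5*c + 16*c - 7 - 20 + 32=2*c^2 + 11*c + 5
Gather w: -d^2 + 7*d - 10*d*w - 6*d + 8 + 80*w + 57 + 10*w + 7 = -d^2 + d + w*(90 - 10*d) + 72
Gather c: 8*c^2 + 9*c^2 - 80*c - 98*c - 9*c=17*c^2 - 187*c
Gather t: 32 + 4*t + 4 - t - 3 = 3*t + 33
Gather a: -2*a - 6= -2*a - 6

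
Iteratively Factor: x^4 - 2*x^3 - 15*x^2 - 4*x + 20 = (x - 1)*(x^3 - x^2 - 16*x - 20) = (x - 5)*(x - 1)*(x^2 + 4*x + 4) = (x - 5)*(x - 1)*(x + 2)*(x + 2)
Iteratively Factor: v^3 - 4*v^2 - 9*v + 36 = (v - 3)*(v^2 - v - 12) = (v - 4)*(v - 3)*(v + 3)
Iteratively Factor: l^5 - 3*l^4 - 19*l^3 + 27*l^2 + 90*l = (l + 3)*(l^4 - 6*l^3 - l^2 + 30*l) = (l - 3)*(l + 3)*(l^3 - 3*l^2 - 10*l) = (l - 3)*(l + 2)*(l + 3)*(l^2 - 5*l) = (l - 5)*(l - 3)*(l + 2)*(l + 3)*(l)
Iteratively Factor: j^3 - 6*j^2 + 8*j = (j - 2)*(j^2 - 4*j) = (j - 4)*(j - 2)*(j)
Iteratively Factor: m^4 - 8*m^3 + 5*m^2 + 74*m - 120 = (m - 2)*(m^3 - 6*m^2 - 7*m + 60) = (m - 5)*(m - 2)*(m^2 - m - 12) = (m - 5)*(m - 4)*(m - 2)*(m + 3)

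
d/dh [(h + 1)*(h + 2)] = 2*h + 3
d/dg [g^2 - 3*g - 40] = 2*g - 3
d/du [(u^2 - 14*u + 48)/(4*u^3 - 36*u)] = (-u^4 + 28*u^3 - 153*u^2 + 432)/(4*u^2*(u^4 - 18*u^2 + 81))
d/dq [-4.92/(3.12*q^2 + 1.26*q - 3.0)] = (30.7008*q + 6.1992)/(3.12*q^2 + 1.26*q - 3.0)^2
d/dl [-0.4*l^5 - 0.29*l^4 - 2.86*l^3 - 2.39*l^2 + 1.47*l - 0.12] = -2.0*l^4 - 1.16*l^3 - 8.58*l^2 - 4.78*l + 1.47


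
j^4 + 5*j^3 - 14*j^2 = j^2*(j - 2)*(j + 7)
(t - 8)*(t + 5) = t^2 - 3*t - 40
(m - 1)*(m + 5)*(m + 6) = m^3 + 10*m^2 + 19*m - 30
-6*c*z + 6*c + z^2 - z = (-6*c + z)*(z - 1)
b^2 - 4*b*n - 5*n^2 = (b - 5*n)*(b + n)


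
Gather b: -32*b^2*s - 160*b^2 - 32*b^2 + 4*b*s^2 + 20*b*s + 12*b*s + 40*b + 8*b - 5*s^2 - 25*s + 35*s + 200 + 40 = b^2*(-32*s - 192) + b*(4*s^2 + 32*s + 48) - 5*s^2 + 10*s + 240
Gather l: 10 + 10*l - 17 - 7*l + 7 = 3*l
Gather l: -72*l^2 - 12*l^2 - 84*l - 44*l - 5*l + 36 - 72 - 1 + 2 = -84*l^2 - 133*l - 35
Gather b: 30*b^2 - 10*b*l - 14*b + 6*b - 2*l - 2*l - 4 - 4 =30*b^2 + b*(-10*l - 8) - 4*l - 8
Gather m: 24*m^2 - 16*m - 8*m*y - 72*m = 24*m^2 + m*(-8*y - 88)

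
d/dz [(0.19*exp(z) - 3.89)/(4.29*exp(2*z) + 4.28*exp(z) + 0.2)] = (-0.8151*exp(2*z) + 33.3762*exp(z) + 16.6872)*exp(z)/(18.4041*exp(4*z) + 36.7224*exp(3*z) + 20.0344*exp(2*z) + 1.712*exp(z) + 0.04)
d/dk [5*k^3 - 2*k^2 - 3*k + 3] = 15*k^2 - 4*k - 3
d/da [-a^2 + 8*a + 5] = 8 - 2*a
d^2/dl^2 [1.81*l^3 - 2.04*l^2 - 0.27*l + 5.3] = 10.86*l - 4.08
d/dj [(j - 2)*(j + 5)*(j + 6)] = 3*j^2 + 18*j + 8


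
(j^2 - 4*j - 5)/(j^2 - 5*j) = (j + 1)/j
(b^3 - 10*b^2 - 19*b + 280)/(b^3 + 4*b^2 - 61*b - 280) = (b - 7)/(b + 7)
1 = 1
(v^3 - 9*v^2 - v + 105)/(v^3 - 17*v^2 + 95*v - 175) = (v + 3)/(v - 5)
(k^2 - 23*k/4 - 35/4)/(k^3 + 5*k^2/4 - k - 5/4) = (k - 7)/(k^2 - 1)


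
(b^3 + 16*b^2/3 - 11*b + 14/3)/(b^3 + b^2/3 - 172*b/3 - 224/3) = (3*b^2 - 5*b + 2)/(3*b^2 - 20*b - 32)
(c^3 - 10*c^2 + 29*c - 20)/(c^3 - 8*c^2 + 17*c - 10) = (c - 4)/(c - 2)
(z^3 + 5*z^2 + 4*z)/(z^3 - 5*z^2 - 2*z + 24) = z*(z^2 + 5*z + 4)/(z^3 - 5*z^2 - 2*z + 24)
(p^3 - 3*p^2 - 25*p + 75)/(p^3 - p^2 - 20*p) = (p^2 + 2*p - 15)/(p*(p + 4))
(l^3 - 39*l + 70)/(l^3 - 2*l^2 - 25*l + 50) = (l + 7)/(l + 5)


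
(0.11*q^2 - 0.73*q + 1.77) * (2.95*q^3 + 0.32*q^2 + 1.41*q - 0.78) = 0.3245*q^5 - 2.1183*q^4 + 5.143*q^3 - 0.5487*q^2 + 3.0651*q - 1.3806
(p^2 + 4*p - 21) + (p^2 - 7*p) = 2*p^2 - 3*p - 21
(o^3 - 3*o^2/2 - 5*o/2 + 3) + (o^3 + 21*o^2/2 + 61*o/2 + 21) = 2*o^3 + 9*o^2 + 28*o + 24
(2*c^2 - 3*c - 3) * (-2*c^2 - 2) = -4*c^4 + 6*c^3 + 2*c^2 + 6*c + 6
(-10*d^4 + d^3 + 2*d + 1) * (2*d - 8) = -20*d^5 + 82*d^4 - 8*d^3 + 4*d^2 - 14*d - 8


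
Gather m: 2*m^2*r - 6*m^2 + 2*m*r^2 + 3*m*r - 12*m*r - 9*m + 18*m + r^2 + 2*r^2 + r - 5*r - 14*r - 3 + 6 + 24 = m^2*(2*r - 6) + m*(2*r^2 - 9*r + 9) + 3*r^2 - 18*r + 27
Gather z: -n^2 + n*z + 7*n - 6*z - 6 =-n^2 + 7*n + z*(n - 6) - 6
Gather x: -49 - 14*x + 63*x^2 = 63*x^2 - 14*x - 49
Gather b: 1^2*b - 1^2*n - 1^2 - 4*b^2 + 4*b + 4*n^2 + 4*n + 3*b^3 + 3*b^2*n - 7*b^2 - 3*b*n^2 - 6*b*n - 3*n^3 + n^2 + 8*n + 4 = 3*b^3 + b^2*(3*n - 11) + b*(-3*n^2 - 6*n + 5) - 3*n^3 + 5*n^2 + 11*n + 3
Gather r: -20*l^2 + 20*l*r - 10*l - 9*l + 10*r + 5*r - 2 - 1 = -20*l^2 - 19*l + r*(20*l + 15) - 3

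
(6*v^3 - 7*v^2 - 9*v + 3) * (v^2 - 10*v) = 6*v^5 - 67*v^4 + 61*v^3 + 93*v^2 - 30*v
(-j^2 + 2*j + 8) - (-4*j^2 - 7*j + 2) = 3*j^2 + 9*j + 6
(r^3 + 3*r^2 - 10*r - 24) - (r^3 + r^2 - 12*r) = 2*r^2 + 2*r - 24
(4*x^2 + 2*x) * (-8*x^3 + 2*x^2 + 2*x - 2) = -32*x^5 - 8*x^4 + 12*x^3 - 4*x^2 - 4*x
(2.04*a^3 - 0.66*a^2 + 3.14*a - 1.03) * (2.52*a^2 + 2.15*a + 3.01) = 5.1408*a^5 + 2.7228*a^4 + 12.6342*a^3 + 2.1688*a^2 + 7.2369*a - 3.1003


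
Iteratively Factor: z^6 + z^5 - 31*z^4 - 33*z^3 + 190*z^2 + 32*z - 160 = (z + 1)*(z^5 - 31*z^3 - 2*z^2 + 192*z - 160) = (z - 5)*(z + 1)*(z^4 + 5*z^3 - 6*z^2 - 32*z + 32) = (z - 5)*(z + 1)*(z + 4)*(z^3 + z^2 - 10*z + 8) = (z - 5)*(z + 1)*(z + 4)^2*(z^2 - 3*z + 2) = (z - 5)*(z - 1)*(z + 1)*(z + 4)^2*(z - 2)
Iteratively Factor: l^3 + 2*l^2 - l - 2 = (l + 2)*(l^2 - 1) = (l - 1)*(l + 2)*(l + 1)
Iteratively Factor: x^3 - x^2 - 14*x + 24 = (x - 3)*(x^2 + 2*x - 8) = (x - 3)*(x - 2)*(x + 4)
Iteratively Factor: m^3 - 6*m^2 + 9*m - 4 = (m - 4)*(m^2 - 2*m + 1) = (m - 4)*(m - 1)*(m - 1)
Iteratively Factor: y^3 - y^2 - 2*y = (y - 2)*(y^2 + y) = y*(y - 2)*(y + 1)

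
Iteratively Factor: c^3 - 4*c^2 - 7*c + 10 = (c + 2)*(c^2 - 6*c + 5) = (c - 5)*(c + 2)*(c - 1)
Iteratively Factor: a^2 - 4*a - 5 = (a - 5)*(a + 1)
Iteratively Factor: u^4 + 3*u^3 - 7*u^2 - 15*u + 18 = (u + 3)*(u^3 - 7*u + 6) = (u - 1)*(u + 3)*(u^2 + u - 6) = (u - 2)*(u - 1)*(u + 3)*(u + 3)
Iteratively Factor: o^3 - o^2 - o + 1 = (o - 1)*(o^2 - 1) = (o - 1)^2*(o + 1)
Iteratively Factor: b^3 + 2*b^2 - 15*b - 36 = (b - 4)*(b^2 + 6*b + 9) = (b - 4)*(b + 3)*(b + 3)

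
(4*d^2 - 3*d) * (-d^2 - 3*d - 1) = -4*d^4 - 9*d^3 + 5*d^2 + 3*d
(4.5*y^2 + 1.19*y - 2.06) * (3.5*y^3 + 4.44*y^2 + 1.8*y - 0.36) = 15.75*y^5 + 24.145*y^4 + 6.1736*y^3 - 8.6244*y^2 - 4.1364*y + 0.7416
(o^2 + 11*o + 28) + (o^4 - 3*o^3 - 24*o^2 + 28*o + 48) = o^4 - 3*o^3 - 23*o^2 + 39*o + 76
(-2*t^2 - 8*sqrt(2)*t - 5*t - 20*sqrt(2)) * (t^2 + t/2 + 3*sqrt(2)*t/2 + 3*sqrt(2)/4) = -2*t^4 - 11*sqrt(2)*t^3 - 6*t^3 - 33*sqrt(2)*t^2 - 53*t^2/2 - 72*t - 55*sqrt(2)*t/4 - 30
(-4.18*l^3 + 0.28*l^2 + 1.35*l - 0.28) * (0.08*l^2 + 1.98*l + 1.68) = -0.3344*l^5 - 8.254*l^4 - 6.36*l^3 + 3.121*l^2 + 1.7136*l - 0.4704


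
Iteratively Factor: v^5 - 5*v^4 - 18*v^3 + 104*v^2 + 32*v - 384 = (v - 3)*(v^4 - 2*v^3 - 24*v^2 + 32*v + 128) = (v - 3)*(v + 2)*(v^3 - 4*v^2 - 16*v + 64) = (v - 4)*(v - 3)*(v + 2)*(v^2 - 16) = (v - 4)^2*(v - 3)*(v + 2)*(v + 4)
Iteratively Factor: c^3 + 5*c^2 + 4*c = (c + 1)*(c^2 + 4*c) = (c + 1)*(c + 4)*(c)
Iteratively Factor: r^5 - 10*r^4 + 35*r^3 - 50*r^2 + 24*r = (r - 4)*(r^4 - 6*r^3 + 11*r^2 - 6*r) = (r - 4)*(r - 3)*(r^3 - 3*r^2 + 2*r) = (r - 4)*(r - 3)*(r - 2)*(r^2 - r) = r*(r - 4)*(r - 3)*(r - 2)*(r - 1)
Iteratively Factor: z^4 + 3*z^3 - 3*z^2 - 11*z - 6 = (z + 3)*(z^3 - 3*z - 2) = (z - 2)*(z + 3)*(z^2 + 2*z + 1) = (z - 2)*(z + 1)*(z + 3)*(z + 1)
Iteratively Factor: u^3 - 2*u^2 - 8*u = (u)*(u^2 - 2*u - 8) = u*(u - 4)*(u + 2)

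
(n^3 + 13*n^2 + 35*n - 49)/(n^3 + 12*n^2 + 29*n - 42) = (n + 7)/(n + 6)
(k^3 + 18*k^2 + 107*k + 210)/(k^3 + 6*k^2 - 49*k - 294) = (k + 5)/(k - 7)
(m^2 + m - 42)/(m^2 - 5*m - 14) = (-m^2 - m + 42)/(-m^2 + 5*m + 14)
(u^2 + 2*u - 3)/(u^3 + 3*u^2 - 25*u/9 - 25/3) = 9*(u - 1)/(9*u^2 - 25)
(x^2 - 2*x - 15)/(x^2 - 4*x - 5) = (x + 3)/(x + 1)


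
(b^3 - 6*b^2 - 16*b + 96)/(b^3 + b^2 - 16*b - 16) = (b - 6)/(b + 1)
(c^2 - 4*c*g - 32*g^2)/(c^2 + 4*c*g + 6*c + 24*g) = (c - 8*g)/(c + 6)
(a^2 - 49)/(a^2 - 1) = (a^2 - 49)/(a^2 - 1)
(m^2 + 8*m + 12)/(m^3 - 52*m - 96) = 1/(m - 8)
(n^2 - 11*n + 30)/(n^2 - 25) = (n - 6)/(n + 5)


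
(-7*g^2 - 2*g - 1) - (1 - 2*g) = -7*g^2 - 2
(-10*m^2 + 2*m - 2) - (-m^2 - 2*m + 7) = -9*m^2 + 4*m - 9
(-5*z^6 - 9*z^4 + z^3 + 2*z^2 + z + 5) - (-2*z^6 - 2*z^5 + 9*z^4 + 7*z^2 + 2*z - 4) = -3*z^6 + 2*z^5 - 18*z^4 + z^3 - 5*z^2 - z + 9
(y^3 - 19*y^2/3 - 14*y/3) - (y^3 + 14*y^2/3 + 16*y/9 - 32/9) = -11*y^2 - 58*y/9 + 32/9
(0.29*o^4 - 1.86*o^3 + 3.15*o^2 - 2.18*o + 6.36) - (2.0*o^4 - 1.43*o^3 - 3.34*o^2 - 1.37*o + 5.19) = -1.71*o^4 - 0.43*o^3 + 6.49*o^2 - 0.81*o + 1.17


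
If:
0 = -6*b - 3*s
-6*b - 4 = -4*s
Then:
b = -2/7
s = 4/7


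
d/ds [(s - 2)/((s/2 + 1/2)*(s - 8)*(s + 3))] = 4*(-s^3 + 5*s^2 - 8*s - 41)/(s^6 - 8*s^5 - 42*s^4 + 184*s^3 + 1033*s^2 + 1392*s + 576)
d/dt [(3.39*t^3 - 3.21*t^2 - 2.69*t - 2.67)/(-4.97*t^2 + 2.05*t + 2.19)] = (-16.8483*t^4 + 13.899*t^3 + 2.3225*t^2 - 40.5996*t - 0.4176)/(24.7009*t^4 - 20.377*t^3 - 17.5661*t^2 + 8.979*t + 4.7961)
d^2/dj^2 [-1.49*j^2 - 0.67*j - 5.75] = -2.98000000000000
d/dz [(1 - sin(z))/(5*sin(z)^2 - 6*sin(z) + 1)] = 5*cos(z)/(5*sin(z) - 1)^2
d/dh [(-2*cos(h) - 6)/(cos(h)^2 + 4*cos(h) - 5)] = 2*(sin(h)^2 - 6*cos(h) - 18)*sin(h)/(cos(h)^2 + 4*cos(h) - 5)^2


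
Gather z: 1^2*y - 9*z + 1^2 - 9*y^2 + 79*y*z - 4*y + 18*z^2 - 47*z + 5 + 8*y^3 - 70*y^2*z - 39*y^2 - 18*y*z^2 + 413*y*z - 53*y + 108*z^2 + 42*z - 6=8*y^3 - 48*y^2 - 56*y + z^2*(126 - 18*y) + z*(-70*y^2 + 492*y - 14)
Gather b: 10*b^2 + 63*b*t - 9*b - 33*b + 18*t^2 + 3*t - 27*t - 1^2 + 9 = 10*b^2 + b*(63*t - 42) + 18*t^2 - 24*t + 8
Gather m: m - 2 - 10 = m - 12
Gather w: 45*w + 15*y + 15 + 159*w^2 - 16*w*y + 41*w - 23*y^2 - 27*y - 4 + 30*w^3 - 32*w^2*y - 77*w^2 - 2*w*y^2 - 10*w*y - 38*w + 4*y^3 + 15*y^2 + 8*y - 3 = 30*w^3 + w^2*(82 - 32*y) + w*(-2*y^2 - 26*y + 48) + 4*y^3 - 8*y^2 - 4*y + 8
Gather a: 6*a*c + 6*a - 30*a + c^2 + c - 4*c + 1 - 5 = a*(6*c - 24) + c^2 - 3*c - 4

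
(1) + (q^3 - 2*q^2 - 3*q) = q^3 - 2*q^2 - 3*q + 1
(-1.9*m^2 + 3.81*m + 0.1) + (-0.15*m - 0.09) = -1.9*m^2 + 3.66*m + 0.01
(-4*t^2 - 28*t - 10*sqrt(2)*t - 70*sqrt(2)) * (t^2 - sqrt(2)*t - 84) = -4*t^4 - 28*t^3 - 6*sqrt(2)*t^3 - 42*sqrt(2)*t^2 + 356*t^2 + 840*sqrt(2)*t + 2492*t + 5880*sqrt(2)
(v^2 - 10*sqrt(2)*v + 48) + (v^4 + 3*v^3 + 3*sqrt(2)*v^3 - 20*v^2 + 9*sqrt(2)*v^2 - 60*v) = v^4 + 3*v^3 + 3*sqrt(2)*v^3 - 19*v^2 + 9*sqrt(2)*v^2 - 60*v - 10*sqrt(2)*v + 48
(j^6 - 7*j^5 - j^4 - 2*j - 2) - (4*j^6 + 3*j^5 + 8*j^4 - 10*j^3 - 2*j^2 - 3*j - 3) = -3*j^6 - 10*j^5 - 9*j^4 + 10*j^3 + 2*j^2 + j + 1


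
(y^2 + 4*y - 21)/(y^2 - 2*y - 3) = (y + 7)/(y + 1)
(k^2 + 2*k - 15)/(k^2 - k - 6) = (k + 5)/(k + 2)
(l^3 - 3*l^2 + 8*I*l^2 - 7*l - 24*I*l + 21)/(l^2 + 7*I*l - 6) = (l^2 + l*(-3 + 7*I) - 21*I)/(l + 6*I)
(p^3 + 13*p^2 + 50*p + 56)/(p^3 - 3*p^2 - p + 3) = (p^3 + 13*p^2 + 50*p + 56)/(p^3 - 3*p^2 - p + 3)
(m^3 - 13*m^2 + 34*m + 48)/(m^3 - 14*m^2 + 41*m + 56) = (m - 6)/(m - 7)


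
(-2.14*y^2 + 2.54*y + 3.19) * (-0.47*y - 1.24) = 1.0058*y^3 + 1.4598*y^2 - 4.6489*y - 3.9556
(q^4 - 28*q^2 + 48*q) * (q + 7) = q^5 + 7*q^4 - 28*q^3 - 148*q^2 + 336*q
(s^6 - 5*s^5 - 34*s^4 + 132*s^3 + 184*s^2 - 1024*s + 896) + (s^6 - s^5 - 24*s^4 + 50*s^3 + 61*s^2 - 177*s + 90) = 2*s^6 - 6*s^5 - 58*s^4 + 182*s^3 + 245*s^2 - 1201*s + 986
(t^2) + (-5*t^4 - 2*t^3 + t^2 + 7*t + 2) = -5*t^4 - 2*t^3 + 2*t^2 + 7*t + 2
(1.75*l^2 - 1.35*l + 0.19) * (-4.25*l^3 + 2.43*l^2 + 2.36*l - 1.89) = -7.4375*l^5 + 9.99*l^4 + 0.0419999999999994*l^3 - 6.0318*l^2 + 2.9999*l - 0.3591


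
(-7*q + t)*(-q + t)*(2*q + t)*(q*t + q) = 14*q^4*t + 14*q^4 - 9*q^3*t^2 - 9*q^3*t - 6*q^2*t^3 - 6*q^2*t^2 + q*t^4 + q*t^3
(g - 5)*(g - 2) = g^2 - 7*g + 10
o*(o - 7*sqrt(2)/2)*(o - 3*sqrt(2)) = o^3 - 13*sqrt(2)*o^2/2 + 21*o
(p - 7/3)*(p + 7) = p^2 + 14*p/3 - 49/3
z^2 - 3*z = z*(z - 3)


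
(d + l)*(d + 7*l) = d^2 + 8*d*l + 7*l^2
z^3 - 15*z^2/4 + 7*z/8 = z*(z - 7/2)*(z - 1/4)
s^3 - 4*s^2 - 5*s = s*(s - 5)*(s + 1)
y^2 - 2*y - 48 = (y - 8)*(y + 6)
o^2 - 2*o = o*(o - 2)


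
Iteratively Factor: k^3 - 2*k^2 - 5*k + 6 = (k + 2)*(k^2 - 4*k + 3) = (k - 1)*(k + 2)*(k - 3)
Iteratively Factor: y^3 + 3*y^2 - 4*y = (y + 4)*(y^2 - y) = (y - 1)*(y + 4)*(y)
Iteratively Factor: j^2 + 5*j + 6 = (j + 2)*(j + 3)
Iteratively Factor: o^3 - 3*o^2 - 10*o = (o + 2)*(o^2 - 5*o) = o*(o + 2)*(o - 5)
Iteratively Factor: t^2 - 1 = (t - 1)*(t + 1)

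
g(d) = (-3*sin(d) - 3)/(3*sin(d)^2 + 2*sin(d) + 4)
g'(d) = (-6*sin(d)*cos(d) - 2*cos(d))*(-3*sin(d) - 3)/(3*sin(d)^2 + 2*sin(d) + 4)^2 - 3*cos(d)/(3*sin(d)^2 + 2*sin(d) + 4)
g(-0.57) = -0.36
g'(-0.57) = -0.77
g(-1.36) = -0.01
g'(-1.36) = -0.13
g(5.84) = -0.46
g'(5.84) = -0.80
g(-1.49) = -0.00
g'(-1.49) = -0.05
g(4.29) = -0.06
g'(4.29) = 0.28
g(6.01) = -0.60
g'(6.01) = -0.73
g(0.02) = -0.76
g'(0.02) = -0.35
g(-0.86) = -0.17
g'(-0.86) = -0.53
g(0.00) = -0.75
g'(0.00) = -0.38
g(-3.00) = -0.68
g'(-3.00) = 0.58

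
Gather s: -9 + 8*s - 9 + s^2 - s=s^2 + 7*s - 18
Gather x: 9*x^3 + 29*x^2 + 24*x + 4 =9*x^3 + 29*x^2 + 24*x + 4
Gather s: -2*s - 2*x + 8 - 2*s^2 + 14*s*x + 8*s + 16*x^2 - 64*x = -2*s^2 + s*(14*x + 6) + 16*x^2 - 66*x + 8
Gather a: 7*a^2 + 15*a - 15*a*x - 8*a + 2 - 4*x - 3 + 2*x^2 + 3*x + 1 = 7*a^2 + a*(7 - 15*x) + 2*x^2 - x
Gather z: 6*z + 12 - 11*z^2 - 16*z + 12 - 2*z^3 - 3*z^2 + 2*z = -2*z^3 - 14*z^2 - 8*z + 24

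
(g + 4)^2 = g^2 + 8*g + 16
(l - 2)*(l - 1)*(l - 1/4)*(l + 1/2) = l^4 - 11*l^3/4 + 9*l^2/8 + 7*l/8 - 1/4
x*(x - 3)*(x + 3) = x^3 - 9*x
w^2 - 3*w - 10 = (w - 5)*(w + 2)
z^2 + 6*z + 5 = (z + 1)*(z + 5)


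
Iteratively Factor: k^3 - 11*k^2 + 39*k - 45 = (k - 3)*(k^2 - 8*k + 15) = (k - 3)^2*(k - 5)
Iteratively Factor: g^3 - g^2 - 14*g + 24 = (g + 4)*(g^2 - 5*g + 6) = (g - 2)*(g + 4)*(g - 3)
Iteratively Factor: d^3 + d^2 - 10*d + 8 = (d + 4)*(d^2 - 3*d + 2) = (d - 1)*(d + 4)*(d - 2)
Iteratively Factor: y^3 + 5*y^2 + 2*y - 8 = (y - 1)*(y^2 + 6*y + 8) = (y - 1)*(y + 4)*(y + 2)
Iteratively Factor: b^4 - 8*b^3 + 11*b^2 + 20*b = (b)*(b^3 - 8*b^2 + 11*b + 20) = b*(b - 4)*(b^2 - 4*b - 5) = b*(b - 5)*(b - 4)*(b + 1)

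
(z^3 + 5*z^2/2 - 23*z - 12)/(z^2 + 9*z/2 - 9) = (2*z^2 - 7*z - 4)/(2*z - 3)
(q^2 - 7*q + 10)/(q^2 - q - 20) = (q - 2)/(q + 4)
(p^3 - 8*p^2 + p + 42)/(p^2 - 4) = (p^2 - 10*p + 21)/(p - 2)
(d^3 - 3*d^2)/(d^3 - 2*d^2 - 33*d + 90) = d^2/(d^2 + d - 30)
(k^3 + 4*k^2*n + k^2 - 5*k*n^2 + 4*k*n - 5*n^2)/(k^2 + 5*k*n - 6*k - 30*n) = (k^2 - k*n + k - n)/(k - 6)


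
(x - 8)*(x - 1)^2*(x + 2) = x^4 - 8*x^3 - 3*x^2 + 26*x - 16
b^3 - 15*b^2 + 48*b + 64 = (b - 8)^2*(b + 1)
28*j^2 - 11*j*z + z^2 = (-7*j + z)*(-4*j + z)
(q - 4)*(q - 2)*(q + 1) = q^3 - 5*q^2 + 2*q + 8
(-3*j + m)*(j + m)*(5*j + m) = -15*j^3 - 13*j^2*m + 3*j*m^2 + m^3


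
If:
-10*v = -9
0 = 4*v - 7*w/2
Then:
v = 9/10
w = 36/35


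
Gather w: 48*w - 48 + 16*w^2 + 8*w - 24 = 16*w^2 + 56*w - 72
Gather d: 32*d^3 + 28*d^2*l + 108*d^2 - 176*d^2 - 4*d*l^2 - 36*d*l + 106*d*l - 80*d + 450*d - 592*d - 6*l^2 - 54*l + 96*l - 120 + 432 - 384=32*d^3 + d^2*(28*l - 68) + d*(-4*l^2 + 70*l - 222) - 6*l^2 + 42*l - 72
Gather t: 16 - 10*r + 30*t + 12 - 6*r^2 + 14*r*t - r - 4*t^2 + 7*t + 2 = -6*r^2 - 11*r - 4*t^2 + t*(14*r + 37) + 30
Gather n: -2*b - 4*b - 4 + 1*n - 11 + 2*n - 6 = -6*b + 3*n - 21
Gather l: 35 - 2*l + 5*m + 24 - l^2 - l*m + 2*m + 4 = -l^2 + l*(-m - 2) + 7*m + 63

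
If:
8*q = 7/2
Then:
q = 7/16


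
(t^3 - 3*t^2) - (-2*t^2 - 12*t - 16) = t^3 - t^2 + 12*t + 16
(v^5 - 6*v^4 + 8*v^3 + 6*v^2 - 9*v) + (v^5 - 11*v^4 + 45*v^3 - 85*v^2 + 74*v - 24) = 2*v^5 - 17*v^4 + 53*v^3 - 79*v^2 + 65*v - 24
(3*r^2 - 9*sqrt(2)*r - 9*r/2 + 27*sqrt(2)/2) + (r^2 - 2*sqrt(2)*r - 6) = 4*r^2 - 11*sqrt(2)*r - 9*r/2 - 6 + 27*sqrt(2)/2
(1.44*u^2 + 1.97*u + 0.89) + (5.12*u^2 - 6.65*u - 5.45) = 6.56*u^2 - 4.68*u - 4.56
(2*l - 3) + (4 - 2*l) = 1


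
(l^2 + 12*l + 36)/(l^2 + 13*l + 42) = (l + 6)/(l + 7)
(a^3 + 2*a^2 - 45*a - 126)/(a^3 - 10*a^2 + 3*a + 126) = (a + 6)/(a - 6)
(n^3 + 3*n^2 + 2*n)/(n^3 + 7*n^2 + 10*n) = (n + 1)/(n + 5)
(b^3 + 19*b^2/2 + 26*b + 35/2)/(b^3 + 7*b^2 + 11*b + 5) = (b + 7/2)/(b + 1)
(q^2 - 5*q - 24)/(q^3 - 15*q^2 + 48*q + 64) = (q + 3)/(q^2 - 7*q - 8)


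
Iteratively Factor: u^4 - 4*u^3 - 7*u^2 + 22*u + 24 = (u - 4)*(u^3 - 7*u - 6) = (u - 4)*(u - 3)*(u^2 + 3*u + 2) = (u - 4)*(u - 3)*(u + 2)*(u + 1)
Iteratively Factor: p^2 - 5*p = (p - 5)*(p)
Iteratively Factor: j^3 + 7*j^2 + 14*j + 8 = (j + 1)*(j^2 + 6*j + 8) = (j + 1)*(j + 2)*(j + 4)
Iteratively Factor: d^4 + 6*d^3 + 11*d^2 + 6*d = (d + 1)*(d^3 + 5*d^2 + 6*d) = d*(d + 1)*(d^2 + 5*d + 6) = d*(d + 1)*(d + 2)*(d + 3)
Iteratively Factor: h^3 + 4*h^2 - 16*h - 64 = (h + 4)*(h^2 - 16) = (h + 4)^2*(h - 4)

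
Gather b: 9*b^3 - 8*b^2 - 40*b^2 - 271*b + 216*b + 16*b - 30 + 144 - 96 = 9*b^3 - 48*b^2 - 39*b + 18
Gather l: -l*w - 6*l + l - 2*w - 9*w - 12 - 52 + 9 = l*(-w - 5) - 11*w - 55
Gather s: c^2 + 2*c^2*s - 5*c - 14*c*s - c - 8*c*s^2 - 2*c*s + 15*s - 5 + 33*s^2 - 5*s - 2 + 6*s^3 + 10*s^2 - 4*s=c^2 - 6*c + 6*s^3 + s^2*(43 - 8*c) + s*(2*c^2 - 16*c + 6) - 7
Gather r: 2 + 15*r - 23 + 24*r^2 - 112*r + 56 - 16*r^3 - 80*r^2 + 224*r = -16*r^3 - 56*r^2 + 127*r + 35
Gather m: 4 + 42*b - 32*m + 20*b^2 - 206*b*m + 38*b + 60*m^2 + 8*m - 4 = 20*b^2 + 80*b + 60*m^2 + m*(-206*b - 24)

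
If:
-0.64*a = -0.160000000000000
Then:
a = 0.25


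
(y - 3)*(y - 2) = y^2 - 5*y + 6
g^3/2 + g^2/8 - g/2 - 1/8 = (g/2 + 1/2)*(g - 1)*(g + 1/4)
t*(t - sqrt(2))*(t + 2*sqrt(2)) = t^3 + sqrt(2)*t^2 - 4*t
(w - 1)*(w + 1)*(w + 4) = w^3 + 4*w^2 - w - 4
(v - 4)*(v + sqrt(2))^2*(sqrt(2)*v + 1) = sqrt(2)*v^4 - 4*sqrt(2)*v^3 + 5*v^3 - 20*v^2 + 4*sqrt(2)*v^2 - 16*sqrt(2)*v + 2*v - 8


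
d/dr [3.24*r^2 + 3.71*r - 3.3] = 6.48*r + 3.71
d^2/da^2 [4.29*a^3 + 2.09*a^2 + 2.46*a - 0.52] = 25.74*a + 4.18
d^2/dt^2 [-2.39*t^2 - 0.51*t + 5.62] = -4.78000000000000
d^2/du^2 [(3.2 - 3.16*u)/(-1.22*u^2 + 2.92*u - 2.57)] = ((26.2624 - 23.1312*u)*(1.22*u^2 - 2.92*u + 2.57) + (2.44*u - 2.92)*(3.16*u - 3.2)*(4.88*u - 5.84))/(1.22*u^2 - 2.92*u + 2.57)^3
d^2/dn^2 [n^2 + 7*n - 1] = 2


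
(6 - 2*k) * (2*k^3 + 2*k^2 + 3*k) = -4*k^4 + 8*k^3 + 6*k^2 + 18*k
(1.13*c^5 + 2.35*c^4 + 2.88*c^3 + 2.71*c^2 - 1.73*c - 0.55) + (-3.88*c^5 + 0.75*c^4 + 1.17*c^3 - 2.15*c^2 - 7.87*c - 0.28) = -2.75*c^5 + 3.1*c^4 + 4.05*c^3 + 0.56*c^2 - 9.6*c - 0.83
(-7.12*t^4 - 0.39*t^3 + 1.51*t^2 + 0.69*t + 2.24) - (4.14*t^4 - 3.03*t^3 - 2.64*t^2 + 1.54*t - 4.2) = -11.26*t^4 + 2.64*t^3 + 4.15*t^2 - 0.85*t + 6.44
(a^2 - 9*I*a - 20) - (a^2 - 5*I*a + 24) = -4*I*a - 44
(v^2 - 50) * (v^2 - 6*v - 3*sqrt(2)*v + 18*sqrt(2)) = v^4 - 6*v^3 - 3*sqrt(2)*v^3 - 50*v^2 + 18*sqrt(2)*v^2 + 150*sqrt(2)*v + 300*v - 900*sqrt(2)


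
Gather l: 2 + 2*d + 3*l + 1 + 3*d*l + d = 3*d + l*(3*d + 3) + 3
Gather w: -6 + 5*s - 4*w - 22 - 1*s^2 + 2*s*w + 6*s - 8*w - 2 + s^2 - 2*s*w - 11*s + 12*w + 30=0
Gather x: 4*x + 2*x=6*x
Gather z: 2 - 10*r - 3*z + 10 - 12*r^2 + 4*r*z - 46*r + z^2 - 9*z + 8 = -12*r^2 - 56*r + z^2 + z*(4*r - 12) + 20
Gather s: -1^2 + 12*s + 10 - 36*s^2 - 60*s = -36*s^2 - 48*s + 9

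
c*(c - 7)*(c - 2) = c^3 - 9*c^2 + 14*c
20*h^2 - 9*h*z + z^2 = (-5*h + z)*(-4*h + z)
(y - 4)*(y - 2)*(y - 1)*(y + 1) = y^4 - 6*y^3 + 7*y^2 + 6*y - 8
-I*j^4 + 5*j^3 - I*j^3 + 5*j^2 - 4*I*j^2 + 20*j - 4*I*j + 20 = (j - 2*I)*(j + 2*I)*(j + 5*I)*(-I*j - I)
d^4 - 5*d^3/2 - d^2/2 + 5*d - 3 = (d - 3/2)*(d - 1)*(d - sqrt(2))*(d + sqrt(2))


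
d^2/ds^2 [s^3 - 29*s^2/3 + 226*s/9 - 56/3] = 6*s - 58/3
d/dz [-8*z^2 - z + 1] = -16*z - 1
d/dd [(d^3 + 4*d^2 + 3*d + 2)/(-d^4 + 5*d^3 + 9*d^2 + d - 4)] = (d^6 + 8*d^5 - 2*d^4 - 20*d^3 - 65*d^2 - 68*d - 14)/(d^8 - 10*d^7 + 7*d^6 + 88*d^5 + 99*d^4 - 22*d^3 - 71*d^2 - 8*d + 16)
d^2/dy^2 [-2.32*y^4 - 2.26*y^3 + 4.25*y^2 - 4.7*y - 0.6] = -27.84*y^2 - 13.56*y + 8.5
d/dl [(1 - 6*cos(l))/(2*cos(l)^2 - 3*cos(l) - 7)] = (-12*cos(l)^2 + 4*cos(l) - 45)*sin(l)/(3*cos(l) - cos(2*l) + 6)^2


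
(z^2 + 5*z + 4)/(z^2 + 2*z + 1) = (z + 4)/(z + 1)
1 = 1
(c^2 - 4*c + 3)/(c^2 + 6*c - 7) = (c - 3)/(c + 7)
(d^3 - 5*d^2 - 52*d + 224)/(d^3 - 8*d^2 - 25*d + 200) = (d^2 + 3*d - 28)/(d^2 - 25)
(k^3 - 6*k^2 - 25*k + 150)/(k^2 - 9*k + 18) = (k^2 - 25)/(k - 3)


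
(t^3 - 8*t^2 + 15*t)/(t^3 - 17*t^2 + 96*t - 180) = t*(t - 3)/(t^2 - 12*t + 36)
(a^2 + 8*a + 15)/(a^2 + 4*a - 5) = (a + 3)/(a - 1)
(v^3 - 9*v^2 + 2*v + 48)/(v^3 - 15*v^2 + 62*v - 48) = (v^2 - v - 6)/(v^2 - 7*v + 6)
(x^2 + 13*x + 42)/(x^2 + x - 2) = (x^2 + 13*x + 42)/(x^2 + x - 2)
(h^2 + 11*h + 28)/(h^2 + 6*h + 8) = (h + 7)/(h + 2)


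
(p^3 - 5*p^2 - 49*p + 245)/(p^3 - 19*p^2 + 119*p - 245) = (p + 7)/(p - 7)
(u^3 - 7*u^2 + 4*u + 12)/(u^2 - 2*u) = u - 5 - 6/u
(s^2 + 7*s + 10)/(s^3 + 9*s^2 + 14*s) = (s + 5)/(s*(s + 7))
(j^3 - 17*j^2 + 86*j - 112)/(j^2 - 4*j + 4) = (j^2 - 15*j + 56)/(j - 2)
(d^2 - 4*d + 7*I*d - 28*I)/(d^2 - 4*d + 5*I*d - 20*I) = (d + 7*I)/(d + 5*I)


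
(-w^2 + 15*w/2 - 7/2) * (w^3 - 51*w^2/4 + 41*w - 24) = -w^5 + 81*w^4/4 - 1121*w^3/8 + 3009*w^2/8 - 647*w/2 + 84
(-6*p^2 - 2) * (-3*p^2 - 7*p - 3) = 18*p^4 + 42*p^3 + 24*p^2 + 14*p + 6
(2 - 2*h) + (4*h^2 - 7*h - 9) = 4*h^2 - 9*h - 7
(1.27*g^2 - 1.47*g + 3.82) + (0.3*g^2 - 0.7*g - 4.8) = 1.57*g^2 - 2.17*g - 0.98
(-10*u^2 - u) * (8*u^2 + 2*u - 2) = -80*u^4 - 28*u^3 + 18*u^2 + 2*u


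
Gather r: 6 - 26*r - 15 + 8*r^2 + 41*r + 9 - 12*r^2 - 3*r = -4*r^2 + 12*r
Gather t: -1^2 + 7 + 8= 14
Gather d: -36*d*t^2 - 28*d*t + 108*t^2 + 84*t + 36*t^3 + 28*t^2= d*(-36*t^2 - 28*t) + 36*t^3 + 136*t^2 + 84*t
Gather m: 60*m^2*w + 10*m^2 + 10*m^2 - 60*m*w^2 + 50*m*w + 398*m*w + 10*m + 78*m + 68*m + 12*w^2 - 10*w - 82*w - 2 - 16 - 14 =m^2*(60*w + 20) + m*(-60*w^2 + 448*w + 156) + 12*w^2 - 92*w - 32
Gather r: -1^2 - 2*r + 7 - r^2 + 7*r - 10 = -r^2 + 5*r - 4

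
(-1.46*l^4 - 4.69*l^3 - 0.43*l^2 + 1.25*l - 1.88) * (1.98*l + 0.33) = -2.8908*l^5 - 9.768*l^4 - 2.3991*l^3 + 2.3331*l^2 - 3.3099*l - 0.6204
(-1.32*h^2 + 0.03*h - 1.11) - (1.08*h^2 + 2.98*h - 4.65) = -2.4*h^2 - 2.95*h + 3.54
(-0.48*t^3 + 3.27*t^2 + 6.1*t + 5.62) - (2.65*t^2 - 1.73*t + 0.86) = -0.48*t^3 + 0.62*t^2 + 7.83*t + 4.76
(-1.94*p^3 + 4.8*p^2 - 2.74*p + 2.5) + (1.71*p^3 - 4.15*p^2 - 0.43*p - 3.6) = -0.23*p^3 + 0.649999999999999*p^2 - 3.17*p - 1.1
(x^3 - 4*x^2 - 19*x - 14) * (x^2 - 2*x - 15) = x^5 - 6*x^4 - 26*x^3 + 84*x^2 + 313*x + 210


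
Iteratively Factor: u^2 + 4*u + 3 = (u + 3)*(u + 1)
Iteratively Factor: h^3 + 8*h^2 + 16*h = (h + 4)*(h^2 + 4*h) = h*(h + 4)*(h + 4)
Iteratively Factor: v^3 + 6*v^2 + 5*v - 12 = (v + 3)*(v^2 + 3*v - 4) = (v - 1)*(v + 3)*(v + 4)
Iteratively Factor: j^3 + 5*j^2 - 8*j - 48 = (j + 4)*(j^2 + j - 12) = (j - 3)*(j + 4)*(j + 4)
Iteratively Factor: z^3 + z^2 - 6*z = (z - 2)*(z^2 + 3*z) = (z - 2)*(z + 3)*(z)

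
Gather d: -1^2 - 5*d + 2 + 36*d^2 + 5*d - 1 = 36*d^2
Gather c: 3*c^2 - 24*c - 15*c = 3*c^2 - 39*c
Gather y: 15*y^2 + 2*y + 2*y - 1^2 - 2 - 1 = 15*y^2 + 4*y - 4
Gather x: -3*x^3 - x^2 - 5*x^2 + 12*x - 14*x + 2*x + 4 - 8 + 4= -3*x^3 - 6*x^2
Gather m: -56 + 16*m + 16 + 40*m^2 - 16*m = 40*m^2 - 40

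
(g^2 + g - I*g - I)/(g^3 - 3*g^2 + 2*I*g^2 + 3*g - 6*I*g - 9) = (g + 1)/(g^2 + 3*g*(-1 + I) - 9*I)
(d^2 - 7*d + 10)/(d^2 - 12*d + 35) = (d - 2)/(d - 7)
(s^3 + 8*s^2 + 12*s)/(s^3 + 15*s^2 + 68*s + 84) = s/(s + 7)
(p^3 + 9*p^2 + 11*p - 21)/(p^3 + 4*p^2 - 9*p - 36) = (p^2 + 6*p - 7)/(p^2 + p - 12)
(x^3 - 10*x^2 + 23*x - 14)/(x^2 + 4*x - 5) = (x^2 - 9*x + 14)/(x + 5)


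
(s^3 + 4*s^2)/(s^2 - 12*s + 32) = s^2*(s + 4)/(s^2 - 12*s + 32)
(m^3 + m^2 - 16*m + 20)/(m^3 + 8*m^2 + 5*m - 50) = (m - 2)/(m + 5)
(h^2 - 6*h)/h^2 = (h - 6)/h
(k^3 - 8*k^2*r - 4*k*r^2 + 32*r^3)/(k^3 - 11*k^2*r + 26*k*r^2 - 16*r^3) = (-k - 2*r)/(-k + r)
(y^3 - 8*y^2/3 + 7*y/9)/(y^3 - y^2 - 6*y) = (-y^2 + 8*y/3 - 7/9)/(-y^2 + y + 6)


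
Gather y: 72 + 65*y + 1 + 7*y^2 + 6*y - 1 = 7*y^2 + 71*y + 72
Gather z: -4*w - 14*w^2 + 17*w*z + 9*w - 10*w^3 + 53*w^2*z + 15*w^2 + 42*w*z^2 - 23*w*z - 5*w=-10*w^3 + w^2 + 42*w*z^2 + z*(53*w^2 - 6*w)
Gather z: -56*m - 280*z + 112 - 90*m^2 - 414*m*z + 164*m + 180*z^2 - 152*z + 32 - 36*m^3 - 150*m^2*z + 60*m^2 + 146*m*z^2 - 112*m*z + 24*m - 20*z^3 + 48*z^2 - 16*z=-36*m^3 - 30*m^2 + 132*m - 20*z^3 + z^2*(146*m + 228) + z*(-150*m^2 - 526*m - 448) + 144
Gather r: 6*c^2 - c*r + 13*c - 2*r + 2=6*c^2 + 13*c + r*(-c - 2) + 2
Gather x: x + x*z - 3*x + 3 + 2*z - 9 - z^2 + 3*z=x*(z - 2) - z^2 + 5*z - 6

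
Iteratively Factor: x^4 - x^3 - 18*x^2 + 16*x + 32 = (x - 4)*(x^3 + 3*x^2 - 6*x - 8) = (x - 4)*(x + 1)*(x^2 + 2*x - 8) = (x - 4)*(x + 1)*(x + 4)*(x - 2)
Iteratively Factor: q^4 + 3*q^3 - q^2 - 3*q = (q + 3)*(q^3 - q) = (q + 1)*(q + 3)*(q^2 - q) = (q - 1)*(q + 1)*(q + 3)*(q)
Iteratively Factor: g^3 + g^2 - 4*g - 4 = (g + 2)*(g^2 - g - 2) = (g - 2)*(g + 2)*(g + 1)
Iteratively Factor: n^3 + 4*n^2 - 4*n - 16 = (n + 4)*(n^2 - 4) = (n - 2)*(n + 4)*(n + 2)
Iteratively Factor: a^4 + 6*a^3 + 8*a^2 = (a)*(a^3 + 6*a^2 + 8*a) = a*(a + 2)*(a^2 + 4*a) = a*(a + 2)*(a + 4)*(a)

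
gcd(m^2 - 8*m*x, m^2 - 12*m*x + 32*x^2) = -m + 8*x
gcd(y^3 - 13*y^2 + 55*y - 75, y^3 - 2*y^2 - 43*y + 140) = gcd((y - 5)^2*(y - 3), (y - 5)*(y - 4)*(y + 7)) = y - 5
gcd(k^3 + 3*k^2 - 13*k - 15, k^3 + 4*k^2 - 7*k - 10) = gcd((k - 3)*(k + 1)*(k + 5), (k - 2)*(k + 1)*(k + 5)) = k^2 + 6*k + 5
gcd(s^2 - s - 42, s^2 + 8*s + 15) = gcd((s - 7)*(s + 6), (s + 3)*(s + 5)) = 1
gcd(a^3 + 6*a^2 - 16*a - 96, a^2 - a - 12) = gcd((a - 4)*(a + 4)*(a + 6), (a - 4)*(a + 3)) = a - 4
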